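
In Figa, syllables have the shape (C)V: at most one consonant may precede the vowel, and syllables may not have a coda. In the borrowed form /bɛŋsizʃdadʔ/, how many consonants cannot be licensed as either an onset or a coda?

5

Under (C)V, the unsyllabifiable consonants are /ŋ/, /z/, /ʃ/, /d/, /ʔ/ (no codas are permitted; onsets are limited to one consonant).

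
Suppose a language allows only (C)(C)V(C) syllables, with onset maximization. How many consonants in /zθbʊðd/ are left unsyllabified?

2

Syllabifying with onset maximization leaves /z/, /d/ stranded (at most one coda consonant is licensed; onsets may contain at most 2 consonants).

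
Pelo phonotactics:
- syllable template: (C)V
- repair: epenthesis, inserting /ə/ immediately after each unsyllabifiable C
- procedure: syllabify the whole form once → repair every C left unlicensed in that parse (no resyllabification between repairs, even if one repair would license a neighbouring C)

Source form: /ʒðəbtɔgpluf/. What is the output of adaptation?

ʒəðəbətɔgəpəlufə

Under (C)V, the unsyllabifiable consonants are /ʒ/, /b/, /g/, /p/, /f/ (no codas are permitted; onsets are limited to one consonant).
Inserting the epenthetic vowel yields /ʒ/ → /ʒə/, /b/ → /bə/, /g/ → /gə/, /p/ → /pə/, /f/ → /fə/.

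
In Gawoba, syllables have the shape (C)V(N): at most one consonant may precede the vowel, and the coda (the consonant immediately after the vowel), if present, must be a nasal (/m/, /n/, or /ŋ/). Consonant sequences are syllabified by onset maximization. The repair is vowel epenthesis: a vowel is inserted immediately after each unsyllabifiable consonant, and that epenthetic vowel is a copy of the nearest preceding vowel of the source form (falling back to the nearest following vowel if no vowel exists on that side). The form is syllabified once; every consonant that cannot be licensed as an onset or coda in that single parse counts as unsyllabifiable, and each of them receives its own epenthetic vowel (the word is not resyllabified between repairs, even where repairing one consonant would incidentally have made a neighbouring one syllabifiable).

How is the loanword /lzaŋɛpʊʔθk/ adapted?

Under (C)V(N), the unsyllabifiable consonants are /l/, /ʔ/, /θ/, /k/ (only a nasal (/m/, /n/, or /ŋ/) is licensed in coda position; onsets are limited to one consonant).
Epenthesis after each stranded consonant: /l/ → /la/, /ʔ/ → /ʔʊ/, /θ/ → /θʊ/, /k/ → /kʊ/.

lazaŋɛpʊʔʊθʊkʊ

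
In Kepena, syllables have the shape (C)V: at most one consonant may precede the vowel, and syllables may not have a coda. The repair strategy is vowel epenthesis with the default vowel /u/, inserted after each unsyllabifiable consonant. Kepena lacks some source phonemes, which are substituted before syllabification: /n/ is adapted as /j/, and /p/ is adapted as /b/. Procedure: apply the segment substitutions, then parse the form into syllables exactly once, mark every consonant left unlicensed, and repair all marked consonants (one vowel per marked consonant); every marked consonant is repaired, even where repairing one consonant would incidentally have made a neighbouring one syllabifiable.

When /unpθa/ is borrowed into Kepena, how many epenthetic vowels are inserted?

2

After substitution the input is /ujbθa/.
The unsyllabifiable consonants are /j/, /b/; each receives one epenthetic vowel.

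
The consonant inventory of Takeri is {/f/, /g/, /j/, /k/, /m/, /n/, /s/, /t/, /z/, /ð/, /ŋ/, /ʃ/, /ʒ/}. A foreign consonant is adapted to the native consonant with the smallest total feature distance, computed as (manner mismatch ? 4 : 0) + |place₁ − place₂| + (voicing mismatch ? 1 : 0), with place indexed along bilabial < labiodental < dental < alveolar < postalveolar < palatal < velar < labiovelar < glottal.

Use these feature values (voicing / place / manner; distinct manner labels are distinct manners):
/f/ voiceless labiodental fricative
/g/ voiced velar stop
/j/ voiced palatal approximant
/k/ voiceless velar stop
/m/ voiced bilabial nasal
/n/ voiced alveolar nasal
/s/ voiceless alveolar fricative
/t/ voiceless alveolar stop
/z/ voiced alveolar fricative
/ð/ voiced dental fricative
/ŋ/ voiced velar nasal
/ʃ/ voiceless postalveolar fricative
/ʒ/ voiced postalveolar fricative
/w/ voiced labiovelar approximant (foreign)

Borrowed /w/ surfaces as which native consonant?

/j/ is closest: same manner (approximant), place distance 2 (labiovelar→palatal), same voicing; total 2. Next closest is /g/ at distance 5.

j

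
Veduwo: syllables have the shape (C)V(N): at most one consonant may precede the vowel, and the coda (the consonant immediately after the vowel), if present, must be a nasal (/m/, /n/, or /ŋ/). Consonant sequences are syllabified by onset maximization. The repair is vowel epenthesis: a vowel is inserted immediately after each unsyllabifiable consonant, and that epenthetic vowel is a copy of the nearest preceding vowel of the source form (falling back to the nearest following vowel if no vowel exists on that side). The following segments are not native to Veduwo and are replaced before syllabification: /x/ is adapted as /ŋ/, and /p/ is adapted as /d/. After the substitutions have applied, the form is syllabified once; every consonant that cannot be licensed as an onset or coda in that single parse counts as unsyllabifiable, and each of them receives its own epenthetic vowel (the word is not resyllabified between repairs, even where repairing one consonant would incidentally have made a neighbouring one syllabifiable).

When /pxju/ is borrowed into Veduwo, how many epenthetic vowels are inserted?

2

After substitution the input is /dŋju/.
The unsyllabifiable consonants are /d/, /ŋ/; each receives one epenthetic vowel.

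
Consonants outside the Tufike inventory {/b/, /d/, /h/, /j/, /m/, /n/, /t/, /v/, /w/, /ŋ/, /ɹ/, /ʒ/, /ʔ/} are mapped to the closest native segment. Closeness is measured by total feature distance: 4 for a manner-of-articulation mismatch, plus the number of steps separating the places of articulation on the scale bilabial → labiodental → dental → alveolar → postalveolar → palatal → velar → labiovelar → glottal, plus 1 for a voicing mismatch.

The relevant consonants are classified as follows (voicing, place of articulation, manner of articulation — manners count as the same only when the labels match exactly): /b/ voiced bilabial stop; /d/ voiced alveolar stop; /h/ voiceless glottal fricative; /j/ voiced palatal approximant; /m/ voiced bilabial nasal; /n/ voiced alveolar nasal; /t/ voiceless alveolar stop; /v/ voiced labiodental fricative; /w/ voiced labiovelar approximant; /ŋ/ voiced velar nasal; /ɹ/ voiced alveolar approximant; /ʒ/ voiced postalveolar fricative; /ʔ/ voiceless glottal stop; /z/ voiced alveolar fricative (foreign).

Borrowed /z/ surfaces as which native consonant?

ʒ

/ʒ/ is closest: same manner (fricative), place distance 1 (alveolar→postalveolar), same voicing; total 1. Next closest is /v/ at distance 2.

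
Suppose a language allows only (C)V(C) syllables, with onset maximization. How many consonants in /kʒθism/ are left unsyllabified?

3

The consonants /k/, /ʒ/, /m/ cannot be parsed into a legal (C)V(C) syllable (at most one coda consonant is licensed; onsets are limited to one consonant).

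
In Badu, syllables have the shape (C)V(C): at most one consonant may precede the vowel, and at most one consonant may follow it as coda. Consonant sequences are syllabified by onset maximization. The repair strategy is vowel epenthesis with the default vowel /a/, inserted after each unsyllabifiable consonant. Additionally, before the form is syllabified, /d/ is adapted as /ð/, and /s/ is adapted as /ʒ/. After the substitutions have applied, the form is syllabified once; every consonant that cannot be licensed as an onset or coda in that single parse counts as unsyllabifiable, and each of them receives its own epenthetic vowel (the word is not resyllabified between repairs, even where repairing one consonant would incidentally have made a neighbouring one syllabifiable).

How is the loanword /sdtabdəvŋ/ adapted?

Substitution: /s/ → /ʒ/, /d/ → /ð/, giving /ʒðtabðəvŋ/.
The consonants /ʒ/, /ð/, /ŋ/ cannot be parsed into a legal (C)V(C) syllable (at most one coda consonant is licensed; onsets are limited to one consonant).
Epenthesis after each stranded consonant: /ʒ/ → /ʒa/, /ð/ → /ða/, /ŋ/ → /ŋa/.

ʒaðatabðəvŋa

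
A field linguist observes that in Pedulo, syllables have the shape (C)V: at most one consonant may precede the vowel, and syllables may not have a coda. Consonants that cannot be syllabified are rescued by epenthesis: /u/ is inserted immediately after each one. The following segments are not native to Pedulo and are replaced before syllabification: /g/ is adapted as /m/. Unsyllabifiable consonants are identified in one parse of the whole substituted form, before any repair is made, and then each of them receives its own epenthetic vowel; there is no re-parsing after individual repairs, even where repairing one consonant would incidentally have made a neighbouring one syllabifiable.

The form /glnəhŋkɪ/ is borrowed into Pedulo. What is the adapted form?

mulunəhuŋukɪ

Substitution: /g/ → /m/, giving /mlnəhŋkɪ/.
The consonants /m/, /l/, /h/, /ŋ/ cannot be parsed into a legal (C)V syllable (no codas are permitted; onsets are limited to one consonant).
Each unlicensed consonant becomes the onset of a new syllable: /m/ → /mu/, /l/ → /lu/, /h/ → /hu/, /ŋ/ → /ŋu/.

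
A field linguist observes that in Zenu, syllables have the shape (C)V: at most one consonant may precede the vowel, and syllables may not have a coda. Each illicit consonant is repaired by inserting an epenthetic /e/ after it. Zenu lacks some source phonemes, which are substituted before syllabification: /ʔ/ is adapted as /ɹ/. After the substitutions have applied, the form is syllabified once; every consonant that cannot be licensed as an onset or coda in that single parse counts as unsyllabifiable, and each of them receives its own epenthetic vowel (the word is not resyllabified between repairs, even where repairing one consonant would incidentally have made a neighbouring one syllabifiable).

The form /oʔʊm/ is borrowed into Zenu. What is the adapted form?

Substitution: /ʔ/ → /ɹ/, giving /oɹʊm/.
Under (C)V, the unsyllabifiable consonants are /m/ (no codas are permitted; onsets are limited to one consonant).
Inserting the epenthetic vowel yields /m/ → /me/.

oɹʊme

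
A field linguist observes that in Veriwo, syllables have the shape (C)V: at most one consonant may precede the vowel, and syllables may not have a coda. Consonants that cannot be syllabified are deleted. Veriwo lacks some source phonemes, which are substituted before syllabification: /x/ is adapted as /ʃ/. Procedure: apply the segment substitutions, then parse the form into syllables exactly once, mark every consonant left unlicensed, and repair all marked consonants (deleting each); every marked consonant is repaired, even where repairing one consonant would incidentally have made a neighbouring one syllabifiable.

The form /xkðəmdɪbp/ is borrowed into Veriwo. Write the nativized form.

ðədɪ

Substitution: /x/ → /ʃ/, giving /ʃkðəmdɪbp/.
Under (C)V, the unsyllabifiable consonants are /ʃ/, /k/, /m/, /b/, /p/ (no codas are permitted; onsets are limited to one consonant).
Deletion applies to /ʃ/, /k/, /m/, /b/, /p/.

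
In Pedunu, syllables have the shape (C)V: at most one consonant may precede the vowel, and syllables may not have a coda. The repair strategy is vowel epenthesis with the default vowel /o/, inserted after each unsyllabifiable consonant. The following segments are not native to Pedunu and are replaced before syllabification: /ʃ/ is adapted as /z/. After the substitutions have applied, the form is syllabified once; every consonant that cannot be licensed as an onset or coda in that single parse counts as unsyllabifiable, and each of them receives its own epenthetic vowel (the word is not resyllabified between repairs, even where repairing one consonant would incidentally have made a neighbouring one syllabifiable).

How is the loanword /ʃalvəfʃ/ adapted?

zalovəfozo

Substitution: /ʃ/ → /z/, giving /zalvəfz/.
Syllabifying with onset maximization leaves /l/, /f/, /z/ stranded (no codas are permitted; onsets are limited to one consonant).
Epenthesis after each stranded consonant: /l/ → /lo/, /f/ → /fo/, /z/ → /zo/.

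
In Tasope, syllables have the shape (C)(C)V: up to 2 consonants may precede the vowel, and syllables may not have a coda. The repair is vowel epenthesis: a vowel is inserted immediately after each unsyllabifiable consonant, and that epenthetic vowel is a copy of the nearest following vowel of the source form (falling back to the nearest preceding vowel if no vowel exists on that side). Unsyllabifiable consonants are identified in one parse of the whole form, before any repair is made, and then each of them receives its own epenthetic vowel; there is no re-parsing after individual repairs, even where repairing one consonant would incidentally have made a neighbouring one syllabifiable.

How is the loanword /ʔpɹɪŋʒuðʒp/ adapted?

ʔɪpɹɪŋʒuðuʒupu

Under (C)(C)V, the unsyllabifiable consonants are /ʔ/, /ð/, /ʒ/, /p/ (no codas are permitted; onsets may contain at most 2 consonants).
Epenthesis after each stranded consonant: /ʔ/ → /ʔɪ/, /ð/ → /ðu/, /ʒ/ → /ʒu/, /p/ → /pu/.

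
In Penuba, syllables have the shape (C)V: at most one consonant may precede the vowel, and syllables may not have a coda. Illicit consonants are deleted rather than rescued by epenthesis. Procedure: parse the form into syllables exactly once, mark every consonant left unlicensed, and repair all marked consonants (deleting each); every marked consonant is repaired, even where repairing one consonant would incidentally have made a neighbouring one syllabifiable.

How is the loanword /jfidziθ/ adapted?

fizi

Under (C)V, the unsyllabifiable consonants are /j/, /d/, /θ/ (no codas are permitted; onsets are limited to one consonant).
Deletion applies to /j/, /d/, /θ/.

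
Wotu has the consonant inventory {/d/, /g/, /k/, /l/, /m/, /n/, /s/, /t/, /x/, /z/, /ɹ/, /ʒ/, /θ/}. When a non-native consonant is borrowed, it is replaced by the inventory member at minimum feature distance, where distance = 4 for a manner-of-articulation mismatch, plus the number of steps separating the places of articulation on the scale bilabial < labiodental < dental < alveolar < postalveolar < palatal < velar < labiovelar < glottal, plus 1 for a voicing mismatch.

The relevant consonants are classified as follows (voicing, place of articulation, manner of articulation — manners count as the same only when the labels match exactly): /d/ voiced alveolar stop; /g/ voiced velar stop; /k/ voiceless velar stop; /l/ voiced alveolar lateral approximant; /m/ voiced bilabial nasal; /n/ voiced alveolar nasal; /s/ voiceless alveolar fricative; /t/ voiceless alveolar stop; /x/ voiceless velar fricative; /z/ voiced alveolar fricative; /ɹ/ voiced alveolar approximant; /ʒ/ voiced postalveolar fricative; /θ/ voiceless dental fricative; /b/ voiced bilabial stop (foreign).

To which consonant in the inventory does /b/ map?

d

/d/ is closest: same manner (stop), place distance 3 (bilabial→alveolar), same voicing; total 3. Next closest is /m/ at distance 4.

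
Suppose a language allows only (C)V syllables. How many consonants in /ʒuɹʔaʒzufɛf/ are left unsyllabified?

3

The consonants /ɹ/, /ʒ/, /f/ cannot be parsed into a legal (C)V syllable (no codas are permitted; onsets are limited to one consonant).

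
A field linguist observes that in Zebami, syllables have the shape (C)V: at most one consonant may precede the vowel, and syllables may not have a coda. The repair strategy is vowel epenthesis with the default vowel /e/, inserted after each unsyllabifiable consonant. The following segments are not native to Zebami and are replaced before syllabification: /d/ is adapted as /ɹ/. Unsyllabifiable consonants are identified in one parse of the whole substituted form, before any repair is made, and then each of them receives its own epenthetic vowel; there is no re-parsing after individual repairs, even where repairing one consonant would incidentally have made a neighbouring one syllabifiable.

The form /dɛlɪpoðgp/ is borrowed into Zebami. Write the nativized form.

Substitution: /d/ → /ɹ/, giving /ɹɛlɪpoðgp/.
Under (C)V, the unsyllabifiable consonants are /ð/, /g/, /p/ (no codas are permitted; onsets are limited to one consonant).
Inserting the epenthetic vowel yields /ð/ → /ðe/, /g/ → /ge/, /p/ → /pe/.

ɹɛlɪpoðegepe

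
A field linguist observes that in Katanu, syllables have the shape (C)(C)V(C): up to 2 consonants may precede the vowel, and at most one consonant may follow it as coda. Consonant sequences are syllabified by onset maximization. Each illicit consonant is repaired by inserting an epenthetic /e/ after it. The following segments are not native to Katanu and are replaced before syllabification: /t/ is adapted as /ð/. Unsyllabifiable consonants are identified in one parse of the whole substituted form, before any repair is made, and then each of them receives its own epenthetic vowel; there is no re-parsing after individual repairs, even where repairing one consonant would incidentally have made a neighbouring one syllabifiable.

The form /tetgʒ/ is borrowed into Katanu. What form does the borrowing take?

Substitution: /t/ → /ð/, giving /ðeðgʒ/.
Syllabifying with onset maximization leaves /g/, /ʒ/ stranded (at most one coda consonant is licensed; onsets may contain at most 2 consonants).
Inserting the epenthetic vowel yields /g/ → /ge/, /ʒ/ → /ʒe/.

ðeðgeʒe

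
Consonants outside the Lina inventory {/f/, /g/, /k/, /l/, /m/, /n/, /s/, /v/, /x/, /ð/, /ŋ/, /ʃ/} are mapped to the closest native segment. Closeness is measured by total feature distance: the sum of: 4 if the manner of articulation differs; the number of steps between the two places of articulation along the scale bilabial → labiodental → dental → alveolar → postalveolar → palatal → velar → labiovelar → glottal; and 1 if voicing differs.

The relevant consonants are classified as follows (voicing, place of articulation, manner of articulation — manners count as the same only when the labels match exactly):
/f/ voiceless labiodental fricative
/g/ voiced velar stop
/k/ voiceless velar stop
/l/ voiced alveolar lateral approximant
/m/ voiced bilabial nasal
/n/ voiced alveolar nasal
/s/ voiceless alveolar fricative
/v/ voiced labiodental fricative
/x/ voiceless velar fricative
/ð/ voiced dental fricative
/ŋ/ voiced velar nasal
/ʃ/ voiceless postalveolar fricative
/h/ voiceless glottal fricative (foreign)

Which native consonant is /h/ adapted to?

/x/ is closest: same manner (fricative), place distance 2 (glottal→velar), same voicing; total 2. Next closest is /ʃ/ at distance 4.

x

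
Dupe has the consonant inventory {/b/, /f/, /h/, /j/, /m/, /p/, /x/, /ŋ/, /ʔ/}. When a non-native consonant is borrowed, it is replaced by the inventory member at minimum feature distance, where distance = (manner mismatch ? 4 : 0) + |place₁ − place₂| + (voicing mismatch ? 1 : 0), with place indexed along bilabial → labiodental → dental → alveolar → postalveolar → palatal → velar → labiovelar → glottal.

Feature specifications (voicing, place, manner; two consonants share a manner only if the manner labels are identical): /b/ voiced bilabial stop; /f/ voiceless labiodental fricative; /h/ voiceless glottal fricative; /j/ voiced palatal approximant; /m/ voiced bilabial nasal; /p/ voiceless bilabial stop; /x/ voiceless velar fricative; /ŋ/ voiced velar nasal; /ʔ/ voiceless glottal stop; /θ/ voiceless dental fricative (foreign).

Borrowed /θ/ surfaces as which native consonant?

/f/ is closest: same manner (fricative), place distance 1 (dental→labiodental), same voicing; total 1. Next closest is /x/ at distance 4.

f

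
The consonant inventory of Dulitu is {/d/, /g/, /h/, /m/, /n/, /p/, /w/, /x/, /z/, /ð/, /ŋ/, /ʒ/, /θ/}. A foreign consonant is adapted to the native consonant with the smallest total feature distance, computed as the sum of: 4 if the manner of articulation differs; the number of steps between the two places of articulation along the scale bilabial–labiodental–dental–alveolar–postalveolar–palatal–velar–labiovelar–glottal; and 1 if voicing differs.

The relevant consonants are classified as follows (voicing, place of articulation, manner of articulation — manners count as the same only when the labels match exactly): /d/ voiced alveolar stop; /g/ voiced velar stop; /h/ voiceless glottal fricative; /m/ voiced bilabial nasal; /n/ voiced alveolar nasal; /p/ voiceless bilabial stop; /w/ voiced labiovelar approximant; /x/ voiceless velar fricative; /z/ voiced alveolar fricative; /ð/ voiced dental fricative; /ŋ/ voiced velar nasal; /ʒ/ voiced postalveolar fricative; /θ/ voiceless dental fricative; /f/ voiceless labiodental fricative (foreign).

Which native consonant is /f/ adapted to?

θ

/θ/ is closest: same manner (fricative), place distance 1 (labiodental→dental), same voicing; total 1. Next closest is /ð/ at distance 2.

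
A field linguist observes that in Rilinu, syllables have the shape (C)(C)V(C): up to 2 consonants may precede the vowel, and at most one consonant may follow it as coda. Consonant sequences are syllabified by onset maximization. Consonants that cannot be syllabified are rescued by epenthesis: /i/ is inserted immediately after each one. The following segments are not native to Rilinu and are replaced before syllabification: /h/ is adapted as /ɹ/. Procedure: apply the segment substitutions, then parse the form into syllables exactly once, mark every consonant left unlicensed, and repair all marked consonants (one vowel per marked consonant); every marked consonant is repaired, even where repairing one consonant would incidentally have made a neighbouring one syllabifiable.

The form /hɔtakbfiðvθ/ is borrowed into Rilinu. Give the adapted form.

Substitution: /h/ → /ɹ/, giving /ɹɔtakbfiðvθ/.
The consonants /v/, /θ/ cannot be parsed into a legal (C)(C)V(C) syllable (at most one coda consonant is licensed; onsets may contain at most 2 consonants).
Each unlicensed consonant becomes the onset of a new syllable: /v/ → /vi/, /θ/ → /θi/.

ɹɔtakbfiðviθi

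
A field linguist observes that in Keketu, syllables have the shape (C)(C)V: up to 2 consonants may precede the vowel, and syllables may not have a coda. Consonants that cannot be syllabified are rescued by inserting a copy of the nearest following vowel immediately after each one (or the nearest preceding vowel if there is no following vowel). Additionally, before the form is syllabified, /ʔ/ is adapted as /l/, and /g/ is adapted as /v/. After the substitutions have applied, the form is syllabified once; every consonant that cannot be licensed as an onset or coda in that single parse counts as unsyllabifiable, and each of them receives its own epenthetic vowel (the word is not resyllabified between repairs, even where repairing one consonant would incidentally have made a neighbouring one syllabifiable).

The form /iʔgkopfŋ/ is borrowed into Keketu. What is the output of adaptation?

Substitution: /ʔ/ → /l/, /g/ → /v/, giving /ilvkopfŋ/.
Syllabifying with onset maximization leaves /l/, /p/, /f/, /ŋ/ stranded (no codas are permitted; onsets may contain at most 2 consonants).
Inserting the epenthetic vowel yields /l/ → /lo/, /p/ → /po/, /f/ → /fo/, /ŋ/ → /ŋo/.

ilovkopofoŋo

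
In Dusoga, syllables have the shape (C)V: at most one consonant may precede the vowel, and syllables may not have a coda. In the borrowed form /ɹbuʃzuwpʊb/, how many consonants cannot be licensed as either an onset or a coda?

4

The consonants /ɹ/, /ʃ/, /w/, /b/ cannot be parsed into a legal (C)V syllable (no codas are permitted; onsets are limited to one consonant).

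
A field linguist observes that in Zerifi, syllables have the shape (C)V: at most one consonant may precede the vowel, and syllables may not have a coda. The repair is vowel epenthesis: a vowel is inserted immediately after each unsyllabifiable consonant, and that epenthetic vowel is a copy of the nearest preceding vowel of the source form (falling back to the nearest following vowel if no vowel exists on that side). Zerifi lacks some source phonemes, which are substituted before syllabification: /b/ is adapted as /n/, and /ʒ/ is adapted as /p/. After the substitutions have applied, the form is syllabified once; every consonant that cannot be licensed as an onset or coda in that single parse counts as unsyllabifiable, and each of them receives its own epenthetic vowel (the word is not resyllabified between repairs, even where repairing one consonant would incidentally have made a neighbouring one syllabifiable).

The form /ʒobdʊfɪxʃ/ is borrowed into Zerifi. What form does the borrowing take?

Substitution: /ʒ/ → /p/, /b/ → /n/, giving /pondʊfɪxʃ/.
The consonants /n/, /x/, /ʃ/ cannot be parsed into a legal (C)V syllable (no codas are permitted; onsets are limited to one consonant).
Inserting the epenthetic vowel yields /n/ → /no/, /x/ → /xɪ/, /ʃ/ → /ʃɪ/.

ponodʊfɪxɪʃɪ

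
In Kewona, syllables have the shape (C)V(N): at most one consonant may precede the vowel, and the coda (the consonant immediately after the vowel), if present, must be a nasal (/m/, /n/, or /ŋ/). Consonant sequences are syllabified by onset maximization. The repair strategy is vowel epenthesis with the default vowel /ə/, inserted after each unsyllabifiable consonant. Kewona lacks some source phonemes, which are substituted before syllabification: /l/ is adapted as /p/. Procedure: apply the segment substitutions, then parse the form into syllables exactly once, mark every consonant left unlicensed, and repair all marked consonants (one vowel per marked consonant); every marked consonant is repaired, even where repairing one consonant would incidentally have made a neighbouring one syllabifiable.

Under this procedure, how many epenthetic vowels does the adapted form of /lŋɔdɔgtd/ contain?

After substitution the input is /pŋɔdɔgtd/.
The unsyllabifiable consonants are /p/, /g/, /t/, /d/; each receives one epenthetic vowel.

4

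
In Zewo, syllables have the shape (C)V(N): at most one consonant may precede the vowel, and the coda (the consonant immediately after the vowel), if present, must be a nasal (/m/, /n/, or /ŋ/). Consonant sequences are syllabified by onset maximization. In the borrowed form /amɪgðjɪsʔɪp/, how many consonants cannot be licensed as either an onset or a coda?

4

Under (C)V(N), the unsyllabifiable consonants are /g/, /ð/, /s/, /p/ (only a nasal (/m/, /n/, or /ŋ/) is licensed in coda position; onsets are limited to one consonant).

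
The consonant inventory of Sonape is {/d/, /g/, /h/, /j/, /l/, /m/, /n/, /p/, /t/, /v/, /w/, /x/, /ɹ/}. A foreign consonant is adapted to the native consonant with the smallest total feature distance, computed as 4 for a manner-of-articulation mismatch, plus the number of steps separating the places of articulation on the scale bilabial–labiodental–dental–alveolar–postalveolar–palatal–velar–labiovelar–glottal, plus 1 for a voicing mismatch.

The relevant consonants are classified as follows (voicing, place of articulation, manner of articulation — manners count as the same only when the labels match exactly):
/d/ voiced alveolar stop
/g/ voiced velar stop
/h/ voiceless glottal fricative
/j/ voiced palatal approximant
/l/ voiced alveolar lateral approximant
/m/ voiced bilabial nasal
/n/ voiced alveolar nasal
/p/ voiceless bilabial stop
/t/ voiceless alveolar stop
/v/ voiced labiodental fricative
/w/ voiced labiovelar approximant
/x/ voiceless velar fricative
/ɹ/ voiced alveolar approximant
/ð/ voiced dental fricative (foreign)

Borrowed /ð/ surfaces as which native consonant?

v

/v/ is closest: same manner (fricative), place distance 1 (dental→labiodental), same voicing; total 1. Next closest is /d/ at distance 5.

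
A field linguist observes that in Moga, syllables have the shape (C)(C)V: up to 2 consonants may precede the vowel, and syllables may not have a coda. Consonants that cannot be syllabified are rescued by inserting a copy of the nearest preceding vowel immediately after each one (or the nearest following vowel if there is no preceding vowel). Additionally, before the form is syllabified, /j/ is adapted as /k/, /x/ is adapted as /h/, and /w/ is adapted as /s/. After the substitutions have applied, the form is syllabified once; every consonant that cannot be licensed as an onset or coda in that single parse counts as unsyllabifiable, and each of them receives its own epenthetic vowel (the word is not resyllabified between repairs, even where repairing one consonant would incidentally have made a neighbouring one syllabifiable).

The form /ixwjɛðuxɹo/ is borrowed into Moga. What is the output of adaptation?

ihiskɛðuhɹo

Substitution: /x/ → /h/, /w/ → /s/, /j/ → /k/, giving /ihskɛðuhɹo/.
The consonants /h/ cannot be parsed into a legal (C)(C)V syllable (no codas are permitted; onsets may contain at most 2 consonants).
Inserting the epenthetic vowel yields /h/ → /hi/.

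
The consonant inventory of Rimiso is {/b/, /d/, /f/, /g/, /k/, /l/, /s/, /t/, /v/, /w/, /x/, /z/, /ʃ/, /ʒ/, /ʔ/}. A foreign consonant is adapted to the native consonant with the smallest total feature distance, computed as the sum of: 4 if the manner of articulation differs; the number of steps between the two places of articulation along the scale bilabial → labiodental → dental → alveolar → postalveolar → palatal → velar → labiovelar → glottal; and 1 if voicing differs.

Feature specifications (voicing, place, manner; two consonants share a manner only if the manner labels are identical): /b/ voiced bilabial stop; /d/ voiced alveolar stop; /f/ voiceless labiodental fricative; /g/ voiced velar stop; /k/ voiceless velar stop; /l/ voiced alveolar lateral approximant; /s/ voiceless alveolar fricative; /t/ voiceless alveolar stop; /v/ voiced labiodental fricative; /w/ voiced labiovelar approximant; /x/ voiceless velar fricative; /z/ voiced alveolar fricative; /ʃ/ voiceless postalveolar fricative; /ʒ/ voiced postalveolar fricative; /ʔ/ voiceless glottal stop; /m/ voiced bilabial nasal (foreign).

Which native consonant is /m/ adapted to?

/b/ is closest: manner differs (nasal→stop, +4), place distance 0 (bilabial→bilabial), same voicing; total 4. Next closest is /v/ at distance 5.

b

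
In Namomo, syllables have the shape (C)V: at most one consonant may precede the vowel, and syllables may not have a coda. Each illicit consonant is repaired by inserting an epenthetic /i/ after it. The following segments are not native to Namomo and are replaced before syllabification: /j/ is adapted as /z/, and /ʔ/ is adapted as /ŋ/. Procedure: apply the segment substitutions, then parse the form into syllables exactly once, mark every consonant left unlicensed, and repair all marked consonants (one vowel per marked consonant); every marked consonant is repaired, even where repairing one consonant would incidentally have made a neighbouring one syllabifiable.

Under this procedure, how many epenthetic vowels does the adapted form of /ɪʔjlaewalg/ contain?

4

After substitution the input is /ɪŋzlaewalg/.
The unsyllabifiable consonants are /ŋ/, /z/, /l/, /g/; each receives one epenthetic vowel.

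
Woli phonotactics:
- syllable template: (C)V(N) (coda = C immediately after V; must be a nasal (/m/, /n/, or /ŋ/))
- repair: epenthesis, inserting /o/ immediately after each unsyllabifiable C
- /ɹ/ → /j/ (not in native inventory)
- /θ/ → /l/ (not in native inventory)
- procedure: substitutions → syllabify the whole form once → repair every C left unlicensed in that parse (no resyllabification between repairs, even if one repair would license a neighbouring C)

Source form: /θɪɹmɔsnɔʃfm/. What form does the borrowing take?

lɪjomɔsonɔʃofomo

Substitution: /θ/ → /l/, /ɹ/ → /j/, giving /lɪjmɔsnɔʃfm/.
Syllabifying with onset maximization leaves /j/, /s/, /ʃ/, /f/, /m/ stranded (only a nasal (/m/, /n/, or /ŋ/) is licensed in coda position; onsets are limited to one consonant).
Inserting the epenthetic vowel yields /j/ → /jo/, /s/ → /so/, /ʃ/ → /ʃo/, /f/ → /fo/, /m/ → /mo/.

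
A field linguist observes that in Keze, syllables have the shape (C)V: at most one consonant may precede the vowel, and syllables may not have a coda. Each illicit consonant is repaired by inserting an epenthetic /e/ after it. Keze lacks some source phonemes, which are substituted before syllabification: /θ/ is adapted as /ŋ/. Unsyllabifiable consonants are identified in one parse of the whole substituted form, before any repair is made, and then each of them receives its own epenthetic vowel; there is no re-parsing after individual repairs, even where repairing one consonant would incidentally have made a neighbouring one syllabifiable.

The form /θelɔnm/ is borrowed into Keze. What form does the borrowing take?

Substitution: /θ/ → /ŋ/, giving /ŋelɔnm/.
Syllabifying with onset maximization leaves /n/, /m/ stranded (no codas are permitted; onsets are limited to one consonant).
Each unlicensed consonant becomes the onset of a new syllable: /n/ → /ne/, /m/ → /me/.

ŋelɔneme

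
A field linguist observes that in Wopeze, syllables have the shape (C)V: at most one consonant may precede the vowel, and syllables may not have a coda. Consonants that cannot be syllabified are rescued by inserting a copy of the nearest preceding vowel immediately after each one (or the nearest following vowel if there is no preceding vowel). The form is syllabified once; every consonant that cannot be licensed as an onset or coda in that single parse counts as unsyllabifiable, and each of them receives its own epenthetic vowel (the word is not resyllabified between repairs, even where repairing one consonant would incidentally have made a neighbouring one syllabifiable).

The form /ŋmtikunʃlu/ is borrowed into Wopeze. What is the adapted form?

The consonants /ŋ/, /m/, /n/, /ʃ/ cannot be parsed into a legal (C)V syllable (no codas are permitted; onsets are limited to one consonant).
Epenthesis after each stranded consonant: /ŋ/ → /ŋi/, /m/ → /mi/, /n/ → /nu/, /ʃ/ → /ʃu/.

ŋimitikunuʃulu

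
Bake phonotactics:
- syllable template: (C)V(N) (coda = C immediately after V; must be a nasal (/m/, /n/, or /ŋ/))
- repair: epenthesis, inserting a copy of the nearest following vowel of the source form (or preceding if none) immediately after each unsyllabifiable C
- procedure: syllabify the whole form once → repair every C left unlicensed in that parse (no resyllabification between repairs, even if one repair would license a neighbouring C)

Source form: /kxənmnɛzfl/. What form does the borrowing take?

kəxənmɛnɛzɛfɛlɛ

Under (C)V(N), the unsyllabifiable consonants are /k/, /m/, /z/, /f/, /l/ (only a nasal (/m/, /n/, or /ŋ/) is licensed in coda position; onsets are limited to one consonant).
Inserting the epenthetic vowel yields /k/ → /kə/, /m/ → /mɛ/, /z/ → /zɛ/, /f/ → /fɛ/, /l/ → /lɛ/.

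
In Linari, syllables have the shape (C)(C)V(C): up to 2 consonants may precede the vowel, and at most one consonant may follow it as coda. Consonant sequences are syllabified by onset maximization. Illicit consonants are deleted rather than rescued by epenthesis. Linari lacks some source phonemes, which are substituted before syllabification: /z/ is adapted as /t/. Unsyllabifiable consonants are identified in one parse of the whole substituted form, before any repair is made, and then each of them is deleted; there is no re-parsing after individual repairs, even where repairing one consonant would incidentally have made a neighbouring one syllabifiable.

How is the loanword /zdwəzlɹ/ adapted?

Substitution: /z/ → /t/, giving /tdwətlɹ/.
The consonants /t/, /l/, /ɹ/ cannot be parsed into a legal (C)(C)V(C) syllable (at most one coda consonant is licensed; onsets may contain at most 2 consonants).
Deletion applies to /t/, /l/, /ɹ/.

dwət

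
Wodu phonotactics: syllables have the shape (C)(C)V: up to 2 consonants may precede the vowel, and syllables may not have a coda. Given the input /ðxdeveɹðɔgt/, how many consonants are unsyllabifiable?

3

Syllabifying with onset maximization leaves /ð/, /g/, /t/ stranded (no codas are permitted; onsets may contain at most 2 consonants).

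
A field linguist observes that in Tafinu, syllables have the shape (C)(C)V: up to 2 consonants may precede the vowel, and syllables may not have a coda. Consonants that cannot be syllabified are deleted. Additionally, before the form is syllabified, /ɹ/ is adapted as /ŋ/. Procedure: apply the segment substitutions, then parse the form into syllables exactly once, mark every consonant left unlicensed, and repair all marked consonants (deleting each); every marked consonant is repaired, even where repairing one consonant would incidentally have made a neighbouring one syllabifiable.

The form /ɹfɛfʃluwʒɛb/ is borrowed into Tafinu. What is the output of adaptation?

Substitution: /ɹ/ → /ŋ/, giving /ŋfɛfʃluwʒɛb/.
Syllabifying with onset maximization leaves /f/, /b/ stranded (no codas are permitted; onsets may contain at most 2 consonants).
Deletion applies to /f/, /b/.

ŋfɛʃluwʒɛ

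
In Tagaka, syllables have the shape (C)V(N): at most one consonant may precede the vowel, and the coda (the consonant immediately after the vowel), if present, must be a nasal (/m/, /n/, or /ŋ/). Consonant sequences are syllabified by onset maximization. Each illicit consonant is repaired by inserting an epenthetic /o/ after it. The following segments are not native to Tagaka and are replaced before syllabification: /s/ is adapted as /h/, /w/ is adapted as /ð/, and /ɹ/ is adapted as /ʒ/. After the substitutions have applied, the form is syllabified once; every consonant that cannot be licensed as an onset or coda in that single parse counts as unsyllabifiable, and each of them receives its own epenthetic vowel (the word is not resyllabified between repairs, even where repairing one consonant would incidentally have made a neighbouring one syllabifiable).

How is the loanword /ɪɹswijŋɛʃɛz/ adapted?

ɪʒohoðijoŋɛʃɛzo

Substitution: /ɹ/ → /ʒ/, /s/ → /h/, /w/ → /ð/, giving /ɪʒhðijŋɛʃɛz/.
Syllabifying with onset maximization leaves /ʒ/, /h/, /j/, /z/ stranded (only a nasal (/m/, /n/, or /ŋ/) is licensed in coda position; onsets are limited to one consonant).
Inserting the epenthetic vowel yields /ʒ/ → /ʒo/, /h/ → /ho/, /j/ → /jo/, /z/ → /zo/.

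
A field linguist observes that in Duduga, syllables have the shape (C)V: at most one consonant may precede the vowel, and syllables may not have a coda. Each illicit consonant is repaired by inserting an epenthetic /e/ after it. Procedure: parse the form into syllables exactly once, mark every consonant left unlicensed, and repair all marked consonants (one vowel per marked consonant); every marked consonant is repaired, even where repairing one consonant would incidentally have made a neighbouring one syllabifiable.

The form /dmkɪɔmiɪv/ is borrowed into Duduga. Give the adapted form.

demekɪɔmiɪve

Syllabifying with onset maximization leaves /d/, /m/, /v/ stranded (no codas are permitted; onsets are limited to one consonant).
Inserting the epenthetic vowel yields /d/ → /de/, /m/ → /me/, /v/ → /ve/.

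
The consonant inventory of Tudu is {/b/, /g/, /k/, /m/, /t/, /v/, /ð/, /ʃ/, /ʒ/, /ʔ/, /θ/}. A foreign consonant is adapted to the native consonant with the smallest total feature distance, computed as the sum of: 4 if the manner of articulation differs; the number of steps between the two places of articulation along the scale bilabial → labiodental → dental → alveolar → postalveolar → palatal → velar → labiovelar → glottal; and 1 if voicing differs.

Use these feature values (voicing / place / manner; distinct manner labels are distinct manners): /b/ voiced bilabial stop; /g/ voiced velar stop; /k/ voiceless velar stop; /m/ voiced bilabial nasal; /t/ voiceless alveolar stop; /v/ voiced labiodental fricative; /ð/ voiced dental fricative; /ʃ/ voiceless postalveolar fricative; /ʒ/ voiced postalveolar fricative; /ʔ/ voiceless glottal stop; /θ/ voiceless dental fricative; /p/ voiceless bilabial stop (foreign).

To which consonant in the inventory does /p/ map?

/b/ is closest: same manner (stop), place distance 0 (bilabial→bilabial), voicing differs (+1); total 1. Next closest is /t/ at distance 3.

b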